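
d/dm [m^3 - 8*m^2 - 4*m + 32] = 3*m^2 - 16*m - 4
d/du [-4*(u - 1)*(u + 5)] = -8*u - 16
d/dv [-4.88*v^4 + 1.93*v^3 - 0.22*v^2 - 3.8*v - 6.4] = -19.52*v^3 + 5.79*v^2 - 0.44*v - 3.8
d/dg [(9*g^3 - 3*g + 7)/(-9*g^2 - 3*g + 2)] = 3*(-27*g^4 - 18*g^3 + 9*g^2 + 42*g + 5)/(81*g^4 + 54*g^3 - 27*g^2 - 12*g + 4)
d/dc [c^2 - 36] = 2*c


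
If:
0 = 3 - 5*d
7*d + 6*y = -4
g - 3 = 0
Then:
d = 3/5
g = 3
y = -41/30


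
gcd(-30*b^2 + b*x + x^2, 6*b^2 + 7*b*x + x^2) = 6*b + x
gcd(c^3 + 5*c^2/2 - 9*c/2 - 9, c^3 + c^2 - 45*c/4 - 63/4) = c^2 + 9*c/2 + 9/2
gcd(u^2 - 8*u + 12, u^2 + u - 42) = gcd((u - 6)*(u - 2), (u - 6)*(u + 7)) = u - 6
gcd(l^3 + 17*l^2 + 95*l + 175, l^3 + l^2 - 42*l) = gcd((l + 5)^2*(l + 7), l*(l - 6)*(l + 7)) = l + 7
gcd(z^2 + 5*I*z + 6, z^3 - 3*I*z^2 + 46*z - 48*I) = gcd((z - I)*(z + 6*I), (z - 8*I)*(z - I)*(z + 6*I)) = z^2 + 5*I*z + 6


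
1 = 1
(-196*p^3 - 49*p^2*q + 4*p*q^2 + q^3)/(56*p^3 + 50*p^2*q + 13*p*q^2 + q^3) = (-7*p + q)/(2*p + q)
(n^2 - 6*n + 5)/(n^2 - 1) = (n - 5)/(n + 1)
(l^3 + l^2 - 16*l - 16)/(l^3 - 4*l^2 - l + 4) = (l + 4)/(l - 1)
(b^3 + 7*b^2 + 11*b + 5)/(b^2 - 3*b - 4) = (b^2 + 6*b + 5)/(b - 4)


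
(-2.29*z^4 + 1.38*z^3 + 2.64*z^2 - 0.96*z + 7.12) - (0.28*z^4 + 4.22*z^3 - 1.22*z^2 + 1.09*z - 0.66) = -2.57*z^4 - 2.84*z^3 + 3.86*z^2 - 2.05*z + 7.78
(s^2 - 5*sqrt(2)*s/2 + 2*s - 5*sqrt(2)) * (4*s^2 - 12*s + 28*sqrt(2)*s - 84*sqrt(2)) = 4*s^4 - 4*s^3 + 18*sqrt(2)*s^3 - 164*s^2 - 18*sqrt(2)*s^2 - 108*sqrt(2)*s + 140*s + 840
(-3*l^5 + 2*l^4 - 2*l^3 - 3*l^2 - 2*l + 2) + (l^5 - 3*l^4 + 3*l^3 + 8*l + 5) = -2*l^5 - l^4 + l^3 - 3*l^2 + 6*l + 7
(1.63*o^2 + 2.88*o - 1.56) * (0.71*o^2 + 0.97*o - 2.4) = 1.1573*o^4 + 3.6259*o^3 - 2.226*o^2 - 8.4252*o + 3.744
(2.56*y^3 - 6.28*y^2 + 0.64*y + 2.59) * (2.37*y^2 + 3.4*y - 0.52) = 6.0672*y^5 - 6.1796*y^4 - 21.1664*y^3 + 11.5799*y^2 + 8.4732*y - 1.3468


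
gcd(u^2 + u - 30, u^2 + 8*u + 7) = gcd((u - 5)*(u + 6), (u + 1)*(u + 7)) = 1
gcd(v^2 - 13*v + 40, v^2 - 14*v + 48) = v - 8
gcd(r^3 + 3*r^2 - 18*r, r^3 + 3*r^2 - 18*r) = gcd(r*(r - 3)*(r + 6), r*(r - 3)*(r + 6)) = r^3 + 3*r^2 - 18*r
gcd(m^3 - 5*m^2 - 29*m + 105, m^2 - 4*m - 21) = m - 7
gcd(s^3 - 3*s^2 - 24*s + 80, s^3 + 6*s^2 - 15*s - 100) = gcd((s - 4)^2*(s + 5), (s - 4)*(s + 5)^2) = s^2 + s - 20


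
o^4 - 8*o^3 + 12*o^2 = o^2*(o - 6)*(o - 2)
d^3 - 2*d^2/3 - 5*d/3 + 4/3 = (d - 1)^2*(d + 4/3)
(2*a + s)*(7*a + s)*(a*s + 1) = 14*a^3*s + 9*a^2*s^2 + 14*a^2 + a*s^3 + 9*a*s + s^2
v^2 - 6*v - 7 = (v - 7)*(v + 1)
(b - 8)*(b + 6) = b^2 - 2*b - 48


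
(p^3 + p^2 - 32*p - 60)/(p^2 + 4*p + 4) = (p^2 - p - 30)/(p + 2)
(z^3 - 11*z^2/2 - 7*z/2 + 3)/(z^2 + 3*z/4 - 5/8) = 4*(z^2 - 5*z - 6)/(4*z + 5)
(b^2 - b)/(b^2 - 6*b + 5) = b/(b - 5)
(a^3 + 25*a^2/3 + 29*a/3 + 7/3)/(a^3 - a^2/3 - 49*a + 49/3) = (3*a^2 + 4*a + 1)/(3*a^2 - 22*a + 7)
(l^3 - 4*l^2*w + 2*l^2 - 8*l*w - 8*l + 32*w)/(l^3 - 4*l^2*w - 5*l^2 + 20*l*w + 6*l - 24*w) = (l + 4)/(l - 3)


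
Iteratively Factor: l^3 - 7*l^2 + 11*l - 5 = (l - 5)*(l^2 - 2*l + 1) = (l - 5)*(l - 1)*(l - 1)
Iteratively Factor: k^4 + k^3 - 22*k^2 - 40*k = (k + 2)*(k^3 - k^2 - 20*k) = (k - 5)*(k + 2)*(k^2 + 4*k) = (k - 5)*(k + 2)*(k + 4)*(k)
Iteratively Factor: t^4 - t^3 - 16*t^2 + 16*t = (t - 4)*(t^3 + 3*t^2 - 4*t) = t*(t - 4)*(t^2 + 3*t - 4) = t*(t - 4)*(t - 1)*(t + 4)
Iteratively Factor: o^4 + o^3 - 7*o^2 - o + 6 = (o + 1)*(o^3 - 7*o + 6) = (o - 1)*(o + 1)*(o^2 + o - 6) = (o - 2)*(o - 1)*(o + 1)*(o + 3)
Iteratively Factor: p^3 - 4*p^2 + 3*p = (p - 1)*(p^2 - 3*p) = p*(p - 1)*(p - 3)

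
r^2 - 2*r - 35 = (r - 7)*(r + 5)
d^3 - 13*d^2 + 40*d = d*(d - 8)*(d - 5)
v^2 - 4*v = v*(v - 4)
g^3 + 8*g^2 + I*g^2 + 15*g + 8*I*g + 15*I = (g + 3)*(g + 5)*(g + I)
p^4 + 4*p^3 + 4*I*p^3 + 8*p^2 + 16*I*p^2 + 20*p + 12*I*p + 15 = (p + 1)*(p + 3)*(p - I)*(p + 5*I)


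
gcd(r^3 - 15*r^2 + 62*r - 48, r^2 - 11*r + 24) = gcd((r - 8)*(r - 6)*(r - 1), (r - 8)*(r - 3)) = r - 8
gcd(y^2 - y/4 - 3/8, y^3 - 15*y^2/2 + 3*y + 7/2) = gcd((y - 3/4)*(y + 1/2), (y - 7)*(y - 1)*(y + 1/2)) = y + 1/2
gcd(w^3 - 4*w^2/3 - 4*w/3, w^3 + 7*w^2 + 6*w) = w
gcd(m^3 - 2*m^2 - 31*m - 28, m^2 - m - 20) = m + 4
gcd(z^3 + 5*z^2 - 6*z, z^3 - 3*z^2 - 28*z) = z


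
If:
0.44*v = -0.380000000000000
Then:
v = -0.86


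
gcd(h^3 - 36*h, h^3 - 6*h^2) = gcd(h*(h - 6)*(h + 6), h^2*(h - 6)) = h^2 - 6*h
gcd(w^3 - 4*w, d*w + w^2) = w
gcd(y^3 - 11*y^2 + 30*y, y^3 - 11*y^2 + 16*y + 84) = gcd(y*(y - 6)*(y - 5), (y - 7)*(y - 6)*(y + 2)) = y - 6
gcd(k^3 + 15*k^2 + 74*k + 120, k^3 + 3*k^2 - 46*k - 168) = k^2 + 10*k + 24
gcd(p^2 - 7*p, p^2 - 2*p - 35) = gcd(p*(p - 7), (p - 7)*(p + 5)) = p - 7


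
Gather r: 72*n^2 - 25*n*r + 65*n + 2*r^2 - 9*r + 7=72*n^2 + 65*n + 2*r^2 + r*(-25*n - 9) + 7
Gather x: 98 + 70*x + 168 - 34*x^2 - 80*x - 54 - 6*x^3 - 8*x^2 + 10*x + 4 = -6*x^3 - 42*x^2 + 216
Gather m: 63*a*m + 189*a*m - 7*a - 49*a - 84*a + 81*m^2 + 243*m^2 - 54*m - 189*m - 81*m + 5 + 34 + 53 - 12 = -140*a + 324*m^2 + m*(252*a - 324) + 80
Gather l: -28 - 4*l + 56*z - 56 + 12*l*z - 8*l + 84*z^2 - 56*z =l*(12*z - 12) + 84*z^2 - 84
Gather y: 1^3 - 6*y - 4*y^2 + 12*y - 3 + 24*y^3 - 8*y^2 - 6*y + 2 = 24*y^3 - 12*y^2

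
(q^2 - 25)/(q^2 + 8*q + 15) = (q - 5)/(q + 3)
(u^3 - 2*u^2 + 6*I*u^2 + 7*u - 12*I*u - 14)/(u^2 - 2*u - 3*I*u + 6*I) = (u^2 + 6*I*u + 7)/(u - 3*I)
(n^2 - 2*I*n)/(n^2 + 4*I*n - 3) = n*(n - 2*I)/(n^2 + 4*I*n - 3)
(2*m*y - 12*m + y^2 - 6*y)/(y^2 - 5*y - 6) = (2*m + y)/(y + 1)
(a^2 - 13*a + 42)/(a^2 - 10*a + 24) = (a - 7)/(a - 4)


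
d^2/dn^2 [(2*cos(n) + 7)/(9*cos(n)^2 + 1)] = (-2268*(1 - cos(n)^2)^2 - 162*cos(n)^5 + 432*cos(n)^3 - 882*cos(n)^2 - 110*cos(n) + 2142)/(9*cos(n)^2 + 1)^3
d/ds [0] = 0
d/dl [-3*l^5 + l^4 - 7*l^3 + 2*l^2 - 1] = l*(-15*l^3 + 4*l^2 - 21*l + 4)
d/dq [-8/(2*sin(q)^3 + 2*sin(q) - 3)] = 16*(7*cos(q) - 3*cos(3*q))/(7*sin(q) - sin(3*q) - 6)^2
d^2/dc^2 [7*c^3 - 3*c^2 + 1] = 42*c - 6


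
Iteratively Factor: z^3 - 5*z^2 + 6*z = (z - 2)*(z^2 - 3*z) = (z - 3)*(z - 2)*(z)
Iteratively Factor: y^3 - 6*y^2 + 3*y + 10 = (y + 1)*(y^2 - 7*y + 10) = (y - 5)*(y + 1)*(y - 2)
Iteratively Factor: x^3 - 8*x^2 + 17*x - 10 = (x - 5)*(x^2 - 3*x + 2) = (x - 5)*(x - 1)*(x - 2)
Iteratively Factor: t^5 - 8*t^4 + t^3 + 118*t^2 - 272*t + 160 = (t - 5)*(t^4 - 3*t^3 - 14*t^2 + 48*t - 32) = (t - 5)*(t - 1)*(t^3 - 2*t^2 - 16*t + 32) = (t - 5)*(t - 1)*(t + 4)*(t^2 - 6*t + 8) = (t - 5)*(t - 2)*(t - 1)*(t + 4)*(t - 4)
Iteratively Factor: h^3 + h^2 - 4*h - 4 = (h - 2)*(h^2 + 3*h + 2) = (h - 2)*(h + 1)*(h + 2)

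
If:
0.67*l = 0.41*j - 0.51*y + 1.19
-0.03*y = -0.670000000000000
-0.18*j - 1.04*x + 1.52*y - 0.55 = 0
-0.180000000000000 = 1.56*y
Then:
No Solution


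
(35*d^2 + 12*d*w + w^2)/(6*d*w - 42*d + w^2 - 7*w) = (35*d^2 + 12*d*w + w^2)/(6*d*w - 42*d + w^2 - 7*w)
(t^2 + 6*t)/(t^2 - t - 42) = t/(t - 7)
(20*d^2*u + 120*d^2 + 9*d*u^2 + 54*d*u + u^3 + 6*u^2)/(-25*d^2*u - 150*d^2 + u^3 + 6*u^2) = (4*d + u)/(-5*d + u)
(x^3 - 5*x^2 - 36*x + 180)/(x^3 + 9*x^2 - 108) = (x^2 - 11*x + 30)/(x^2 + 3*x - 18)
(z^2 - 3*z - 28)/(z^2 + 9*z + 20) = (z - 7)/(z + 5)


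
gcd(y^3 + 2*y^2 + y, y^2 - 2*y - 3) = y + 1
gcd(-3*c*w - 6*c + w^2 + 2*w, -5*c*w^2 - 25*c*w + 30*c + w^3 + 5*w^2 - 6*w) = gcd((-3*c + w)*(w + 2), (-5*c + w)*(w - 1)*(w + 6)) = 1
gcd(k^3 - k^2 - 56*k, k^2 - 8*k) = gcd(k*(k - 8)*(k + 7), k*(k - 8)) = k^2 - 8*k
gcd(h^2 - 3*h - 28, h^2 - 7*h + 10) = 1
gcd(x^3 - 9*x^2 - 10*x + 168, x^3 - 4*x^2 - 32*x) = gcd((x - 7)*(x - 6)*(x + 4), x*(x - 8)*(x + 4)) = x + 4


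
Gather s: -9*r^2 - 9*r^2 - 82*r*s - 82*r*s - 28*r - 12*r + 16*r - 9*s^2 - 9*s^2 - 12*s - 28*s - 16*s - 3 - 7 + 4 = -18*r^2 - 24*r - 18*s^2 + s*(-164*r - 56) - 6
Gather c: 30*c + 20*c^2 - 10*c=20*c^2 + 20*c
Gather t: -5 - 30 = -35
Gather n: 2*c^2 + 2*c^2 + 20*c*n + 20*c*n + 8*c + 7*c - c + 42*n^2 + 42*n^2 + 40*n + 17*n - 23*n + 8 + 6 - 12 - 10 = 4*c^2 + 14*c + 84*n^2 + n*(40*c + 34) - 8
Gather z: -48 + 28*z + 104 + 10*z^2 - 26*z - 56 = 10*z^2 + 2*z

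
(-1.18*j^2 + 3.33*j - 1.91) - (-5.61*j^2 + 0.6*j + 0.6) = 4.43*j^2 + 2.73*j - 2.51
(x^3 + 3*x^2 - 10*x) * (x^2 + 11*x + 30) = x^5 + 14*x^4 + 53*x^3 - 20*x^2 - 300*x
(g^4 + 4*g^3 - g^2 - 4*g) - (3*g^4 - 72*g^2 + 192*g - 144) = -2*g^4 + 4*g^3 + 71*g^2 - 196*g + 144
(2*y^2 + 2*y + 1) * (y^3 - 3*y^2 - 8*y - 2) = 2*y^5 - 4*y^4 - 21*y^3 - 23*y^2 - 12*y - 2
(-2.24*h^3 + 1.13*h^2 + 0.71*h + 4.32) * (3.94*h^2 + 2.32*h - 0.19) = -8.8256*h^5 - 0.744600000000001*h^4 + 5.8446*h^3 + 18.4533*h^2 + 9.8875*h - 0.8208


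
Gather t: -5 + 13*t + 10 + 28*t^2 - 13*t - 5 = 28*t^2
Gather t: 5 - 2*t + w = -2*t + w + 5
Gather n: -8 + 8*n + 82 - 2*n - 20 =6*n + 54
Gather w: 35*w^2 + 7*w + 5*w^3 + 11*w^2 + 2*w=5*w^3 + 46*w^2 + 9*w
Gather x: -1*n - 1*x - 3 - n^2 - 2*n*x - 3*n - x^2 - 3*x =-n^2 - 4*n - x^2 + x*(-2*n - 4) - 3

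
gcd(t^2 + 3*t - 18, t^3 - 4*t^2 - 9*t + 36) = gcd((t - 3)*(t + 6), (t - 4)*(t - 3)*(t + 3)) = t - 3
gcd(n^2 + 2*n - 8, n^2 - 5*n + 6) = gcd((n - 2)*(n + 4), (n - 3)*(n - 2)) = n - 2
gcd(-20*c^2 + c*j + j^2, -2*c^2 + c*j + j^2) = 1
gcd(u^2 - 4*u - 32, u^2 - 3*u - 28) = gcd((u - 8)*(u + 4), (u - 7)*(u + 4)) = u + 4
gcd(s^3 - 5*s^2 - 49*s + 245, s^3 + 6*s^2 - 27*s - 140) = s^2 + 2*s - 35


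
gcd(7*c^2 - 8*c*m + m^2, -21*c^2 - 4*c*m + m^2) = 7*c - m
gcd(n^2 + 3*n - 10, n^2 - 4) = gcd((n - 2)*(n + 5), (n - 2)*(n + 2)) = n - 2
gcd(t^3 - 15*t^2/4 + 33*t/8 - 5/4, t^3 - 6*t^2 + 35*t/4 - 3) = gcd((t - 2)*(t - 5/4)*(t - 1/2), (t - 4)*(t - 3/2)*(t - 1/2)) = t - 1/2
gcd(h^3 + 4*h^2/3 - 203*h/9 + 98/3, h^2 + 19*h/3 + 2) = h + 6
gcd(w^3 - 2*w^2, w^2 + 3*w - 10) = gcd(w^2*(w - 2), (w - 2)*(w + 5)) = w - 2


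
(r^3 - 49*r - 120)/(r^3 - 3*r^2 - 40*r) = (r + 3)/r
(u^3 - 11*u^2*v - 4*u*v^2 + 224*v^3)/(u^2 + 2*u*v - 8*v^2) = (u^2 - 15*u*v + 56*v^2)/(u - 2*v)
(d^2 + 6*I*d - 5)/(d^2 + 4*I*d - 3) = (d + 5*I)/(d + 3*I)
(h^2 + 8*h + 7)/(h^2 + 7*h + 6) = (h + 7)/(h + 6)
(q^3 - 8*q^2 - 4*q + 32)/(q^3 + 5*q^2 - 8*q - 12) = (q^2 - 6*q - 16)/(q^2 + 7*q + 6)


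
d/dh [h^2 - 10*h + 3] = 2*h - 10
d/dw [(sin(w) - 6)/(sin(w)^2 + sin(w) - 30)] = (12*sin(w) + cos(w)^2 - 25)*cos(w)/(sin(w)^2 + sin(w) - 30)^2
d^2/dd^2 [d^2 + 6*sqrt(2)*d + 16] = 2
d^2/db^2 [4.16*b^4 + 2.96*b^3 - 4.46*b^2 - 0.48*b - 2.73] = 49.92*b^2 + 17.76*b - 8.92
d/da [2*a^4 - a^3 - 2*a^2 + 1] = a*(8*a^2 - 3*a - 4)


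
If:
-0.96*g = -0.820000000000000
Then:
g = 0.85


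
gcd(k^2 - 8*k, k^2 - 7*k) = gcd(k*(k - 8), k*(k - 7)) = k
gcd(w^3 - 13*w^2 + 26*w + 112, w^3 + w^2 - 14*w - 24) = w + 2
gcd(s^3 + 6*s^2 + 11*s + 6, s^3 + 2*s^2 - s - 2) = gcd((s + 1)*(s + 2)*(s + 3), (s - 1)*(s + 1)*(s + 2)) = s^2 + 3*s + 2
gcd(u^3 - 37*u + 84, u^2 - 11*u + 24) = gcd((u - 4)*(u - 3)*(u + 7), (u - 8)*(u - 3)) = u - 3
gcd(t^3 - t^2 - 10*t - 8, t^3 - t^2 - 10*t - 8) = t^3 - t^2 - 10*t - 8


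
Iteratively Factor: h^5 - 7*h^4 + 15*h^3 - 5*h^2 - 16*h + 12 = (h - 2)*(h^4 - 5*h^3 + 5*h^2 + 5*h - 6) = (h - 3)*(h - 2)*(h^3 - 2*h^2 - h + 2) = (h - 3)*(h - 2)^2*(h^2 - 1) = (h - 3)*(h - 2)^2*(h - 1)*(h + 1)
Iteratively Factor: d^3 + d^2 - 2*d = (d - 1)*(d^2 + 2*d) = d*(d - 1)*(d + 2)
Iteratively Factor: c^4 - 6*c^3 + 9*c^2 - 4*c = (c - 1)*(c^3 - 5*c^2 + 4*c) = (c - 4)*(c - 1)*(c^2 - c) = c*(c - 4)*(c - 1)*(c - 1)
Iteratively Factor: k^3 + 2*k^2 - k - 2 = (k - 1)*(k^2 + 3*k + 2) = (k - 1)*(k + 1)*(k + 2)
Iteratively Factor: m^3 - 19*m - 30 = (m + 2)*(m^2 - 2*m - 15) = (m - 5)*(m + 2)*(m + 3)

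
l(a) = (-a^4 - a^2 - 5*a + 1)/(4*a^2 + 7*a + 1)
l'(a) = (-8*a - 7)*(-a^4 - a^2 - 5*a + 1)/(4*a^2 + 7*a + 1)^2 + (-4*a^3 - 2*a - 5)/(4*a^2 + 7*a + 1)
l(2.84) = -1.62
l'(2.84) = -1.02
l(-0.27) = -3.80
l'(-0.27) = -23.38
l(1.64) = -0.74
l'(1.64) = -0.48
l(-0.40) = -2.43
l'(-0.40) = -4.55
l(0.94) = -0.48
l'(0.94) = -0.29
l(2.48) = -1.29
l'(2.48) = -0.85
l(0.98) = -0.49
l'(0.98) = -0.29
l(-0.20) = -8.16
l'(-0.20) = -164.57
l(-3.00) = -4.62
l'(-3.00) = 1.90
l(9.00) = -17.23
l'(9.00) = -4.07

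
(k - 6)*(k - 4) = k^2 - 10*k + 24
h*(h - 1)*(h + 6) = h^3 + 5*h^2 - 6*h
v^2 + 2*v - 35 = (v - 5)*(v + 7)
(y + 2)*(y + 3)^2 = y^3 + 8*y^2 + 21*y + 18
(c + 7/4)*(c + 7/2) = c^2 + 21*c/4 + 49/8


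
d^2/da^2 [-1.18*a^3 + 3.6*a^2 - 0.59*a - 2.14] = 7.2 - 7.08*a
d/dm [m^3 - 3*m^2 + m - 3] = 3*m^2 - 6*m + 1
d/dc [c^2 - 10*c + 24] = 2*c - 10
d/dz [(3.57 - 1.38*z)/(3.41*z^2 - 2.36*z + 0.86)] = (4.7058*z^2 - 24.3474*z + 7.2384)/(11.6281*z^4 - 16.0952*z^3 + 11.4348*z^2 - 4.0592*z + 0.7396)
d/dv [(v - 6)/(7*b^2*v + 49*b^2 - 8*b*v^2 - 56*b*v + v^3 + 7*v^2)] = (7*b^2*v + 49*b^2 - 8*b*v^2 - 56*b*v + v^3 + 7*v^2 - (v - 6)*(7*b^2 - 16*b*v - 56*b + 3*v^2 + 14*v))/(7*b^2*v + 49*b^2 - 8*b*v^2 - 56*b*v + v^3 + 7*v^2)^2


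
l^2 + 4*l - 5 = (l - 1)*(l + 5)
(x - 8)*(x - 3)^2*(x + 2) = x^4 - 12*x^3 + 29*x^2 + 42*x - 144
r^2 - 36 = (r - 6)*(r + 6)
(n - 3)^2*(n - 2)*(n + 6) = n^4 - 2*n^3 - 27*n^2 + 108*n - 108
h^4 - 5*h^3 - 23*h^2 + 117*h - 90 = (h - 6)*(h - 3)*(h - 1)*(h + 5)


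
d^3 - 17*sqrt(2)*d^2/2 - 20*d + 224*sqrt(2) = (d - 8*sqrt(2))*(d - 4*sqrt(2))*(d + 7*sqrt(2)/2)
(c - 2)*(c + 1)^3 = c^4 + c^3 - 3*c^2 - 5*c - 2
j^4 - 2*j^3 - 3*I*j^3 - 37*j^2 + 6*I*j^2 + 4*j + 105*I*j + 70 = (j - 7)*(j + 5)*(j - 2*I)*(j - I)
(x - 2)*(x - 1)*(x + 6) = x^3 + 3*x^2 - 16*x + 12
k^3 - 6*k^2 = k^2*(k - 6)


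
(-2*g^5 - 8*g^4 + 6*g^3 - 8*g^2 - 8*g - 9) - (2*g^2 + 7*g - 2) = -2*g^5 - 8*g^4 + 6*g^3 - 10*g^2 - 15*g - 7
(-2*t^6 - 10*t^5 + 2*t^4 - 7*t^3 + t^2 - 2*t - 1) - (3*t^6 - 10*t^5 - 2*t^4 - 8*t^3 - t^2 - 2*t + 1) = -5*t^6 + 4*t^4 + t^3 + 2*t^2 - 2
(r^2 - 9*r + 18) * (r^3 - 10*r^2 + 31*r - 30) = r^5 - 19*r^4 + 139*r^3 - 489*r^2 + 828*r - 540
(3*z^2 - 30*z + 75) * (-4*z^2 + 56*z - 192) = -12*z^4 + 288*z^3 - 2556*z^2 + 9960*z - 14400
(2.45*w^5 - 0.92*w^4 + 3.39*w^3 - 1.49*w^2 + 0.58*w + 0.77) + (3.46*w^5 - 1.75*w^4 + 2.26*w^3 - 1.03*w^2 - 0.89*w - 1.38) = 5.91*w^5 - 2.67*w^4 + 5.65*w^3 - 2.52*w^2 - 0.31*w - 0.61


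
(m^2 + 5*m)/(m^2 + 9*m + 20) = m/(m + 4)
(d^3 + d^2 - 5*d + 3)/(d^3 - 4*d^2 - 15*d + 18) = (d - 1)/(d - 6)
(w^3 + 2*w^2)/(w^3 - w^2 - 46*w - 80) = w^2/(w^2 - 3*w - 40)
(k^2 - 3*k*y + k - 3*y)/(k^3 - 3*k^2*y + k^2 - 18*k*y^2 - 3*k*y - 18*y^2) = (-k + 3*y)/(-k^2 + 3*k*y + 18*y^2)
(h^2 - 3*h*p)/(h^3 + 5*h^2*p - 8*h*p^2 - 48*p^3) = h/(h^2 + 8*h*p + 16*p^2)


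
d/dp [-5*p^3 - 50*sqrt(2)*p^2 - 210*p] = -15*p^2 - 100*sqrt(2)*p - 210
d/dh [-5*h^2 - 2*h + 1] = -10*h - 2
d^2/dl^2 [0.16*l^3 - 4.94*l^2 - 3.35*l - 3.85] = 0.96*l - 9.88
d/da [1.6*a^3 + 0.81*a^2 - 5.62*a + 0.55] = 4.8*a^2 + 1.62*a - 5.62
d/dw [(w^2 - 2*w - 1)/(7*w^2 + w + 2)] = 3*(5*w^2 + 6*w - 1)/(49*w^4 + 14*w^3 + 29*w^2 + 4*w + 4)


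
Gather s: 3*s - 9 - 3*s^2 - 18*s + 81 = -3*s^2 - 15*s + 72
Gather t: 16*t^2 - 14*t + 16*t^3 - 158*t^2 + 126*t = 16*t^3 - 142*t^2 + 112*t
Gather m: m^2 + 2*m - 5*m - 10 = m^2 - 3*m - 10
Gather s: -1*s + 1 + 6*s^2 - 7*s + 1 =6*s^2 - 8*s + 2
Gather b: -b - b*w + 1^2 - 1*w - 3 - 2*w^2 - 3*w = b*(-w - 1) - 2*w^2 - 4*w - 2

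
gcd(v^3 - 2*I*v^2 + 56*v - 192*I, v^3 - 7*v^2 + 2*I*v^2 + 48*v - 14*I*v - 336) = v^2 + 2*I*v + 48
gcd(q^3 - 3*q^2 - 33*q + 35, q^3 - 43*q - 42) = q - 7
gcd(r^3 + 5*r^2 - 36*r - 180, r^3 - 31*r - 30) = r^2 - r - 30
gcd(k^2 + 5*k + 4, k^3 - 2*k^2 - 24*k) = k + 4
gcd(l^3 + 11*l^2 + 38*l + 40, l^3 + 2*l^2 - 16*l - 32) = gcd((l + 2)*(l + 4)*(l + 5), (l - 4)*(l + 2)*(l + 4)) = l^2 + 6*l + 8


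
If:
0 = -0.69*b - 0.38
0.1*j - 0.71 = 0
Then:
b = -0.55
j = 7.10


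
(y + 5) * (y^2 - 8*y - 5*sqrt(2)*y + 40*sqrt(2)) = y^3 - 5*sqrt(2)*y^2 - 3*y^2 - 40*y + 15*sqrt(2)*y + 200*sqrt(2)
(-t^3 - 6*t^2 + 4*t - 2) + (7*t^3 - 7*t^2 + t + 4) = 6*t^3 - 13*t^2 + 5*t + 2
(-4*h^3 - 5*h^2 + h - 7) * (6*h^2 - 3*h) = -24*h^5 - 18*h^4 + 21*h^3 - 45*h^2 + 21*h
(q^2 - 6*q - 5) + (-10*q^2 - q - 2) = -9*q^2 - 7*q - 7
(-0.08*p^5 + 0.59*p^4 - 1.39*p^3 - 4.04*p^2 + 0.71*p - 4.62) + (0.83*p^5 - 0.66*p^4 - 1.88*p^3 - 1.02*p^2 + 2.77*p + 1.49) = 0.75*p^5 - 0.0700000000000001*p^4 - 3.27*p^3 - 5.06*p^2 + 3.48*p - 3.13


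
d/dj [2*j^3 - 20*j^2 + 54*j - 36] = 6*j^2 - 40*j + 54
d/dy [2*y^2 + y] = 4*y + 1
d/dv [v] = 1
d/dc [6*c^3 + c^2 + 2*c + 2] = 18*c^2 + 2*c + 2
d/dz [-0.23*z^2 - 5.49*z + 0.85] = -0.46*z - 5.49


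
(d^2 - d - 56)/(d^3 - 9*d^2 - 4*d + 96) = (d + 7)/(d^2 - d - 12)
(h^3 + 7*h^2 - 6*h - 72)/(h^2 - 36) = (h^2 + h - 12)/(h - 6)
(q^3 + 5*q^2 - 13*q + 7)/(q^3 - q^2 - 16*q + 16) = (q^2 + 6*q - 7)/(q^2 - 16)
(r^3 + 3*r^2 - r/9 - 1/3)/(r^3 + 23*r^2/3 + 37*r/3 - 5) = (r + 1/3)/(r + 5)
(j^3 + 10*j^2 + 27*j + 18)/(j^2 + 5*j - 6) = (j^2 + 4*j + 3)/(j - 1)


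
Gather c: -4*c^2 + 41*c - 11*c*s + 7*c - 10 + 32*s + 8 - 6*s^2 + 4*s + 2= -4*c^2 + c*(48 - 11*s) - 6*s^2 + 36*s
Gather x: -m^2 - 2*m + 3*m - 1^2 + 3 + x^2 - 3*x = -m^2 + m + x^2 - 3*x + 2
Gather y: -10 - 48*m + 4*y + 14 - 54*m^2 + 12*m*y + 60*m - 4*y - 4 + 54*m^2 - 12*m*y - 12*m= 0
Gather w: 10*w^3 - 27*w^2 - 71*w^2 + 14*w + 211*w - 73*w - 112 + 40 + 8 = 10*w^3 - 98*w^2 + 152*w - 64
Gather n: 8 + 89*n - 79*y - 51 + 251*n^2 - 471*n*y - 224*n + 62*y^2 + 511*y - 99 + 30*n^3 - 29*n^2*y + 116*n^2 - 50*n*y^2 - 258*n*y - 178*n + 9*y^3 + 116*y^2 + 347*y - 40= 30*n^3 + n^2*(367 - 29*y) + n*(-50*y^2 - 729*y - 313) + 9*y^3 + 178*y^2 + 779*y - 182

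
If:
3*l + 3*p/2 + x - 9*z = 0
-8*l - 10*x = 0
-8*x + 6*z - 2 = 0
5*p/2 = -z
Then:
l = 80/311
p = -22/933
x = -64/311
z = 55/933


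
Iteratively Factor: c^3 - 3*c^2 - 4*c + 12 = (c - 2)*(c^2 - c - 6) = (c - 3)*(c - 2)*(c + 2)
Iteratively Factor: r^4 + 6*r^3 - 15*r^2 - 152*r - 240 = (r + 4)*(r^3 + 2*r^2 - 23*r - 60) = (r + 4)^2*(r^2 - 2*r - 15) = (r - 5)*(r + 4)^2*(r + 3)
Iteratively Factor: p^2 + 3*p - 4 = (p + 4)*(p - 1)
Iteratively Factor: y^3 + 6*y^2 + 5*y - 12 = (y + 3)*(y^2 + 3*y - 4) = (y - 1)*(y + 3)*(y + 4)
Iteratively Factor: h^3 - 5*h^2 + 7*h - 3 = (h - 3)*(h^2 - 2*h + 1) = (h - 3)*(h - 1)*(h - 1)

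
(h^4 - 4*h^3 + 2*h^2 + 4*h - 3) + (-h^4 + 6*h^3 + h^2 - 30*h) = 2*h^3 + 3*h^2 - 26*h - 3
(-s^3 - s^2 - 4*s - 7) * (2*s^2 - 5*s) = -2*s^5 + 3*s^4 - 3*s^3 + 6*s^2 + 35*s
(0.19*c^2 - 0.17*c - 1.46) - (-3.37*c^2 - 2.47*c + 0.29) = 3.56*c^2 + 2.3*c - 1.75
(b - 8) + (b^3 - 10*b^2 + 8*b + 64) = b^3 - 10*b^2 + 9*b + 56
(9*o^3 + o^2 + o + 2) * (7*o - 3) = 63*o^4 - 20*o^3 + 4*o^2 + 11*o - 6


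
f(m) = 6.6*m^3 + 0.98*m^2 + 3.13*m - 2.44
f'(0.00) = 3.13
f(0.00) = -2.44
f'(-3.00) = 175.45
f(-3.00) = -181.21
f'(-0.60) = 9.08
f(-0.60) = -5.39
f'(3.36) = 233.25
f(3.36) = 269.50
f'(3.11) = 200.73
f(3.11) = 215.30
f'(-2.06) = 83.12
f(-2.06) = -62.43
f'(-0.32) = 4.53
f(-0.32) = -3.56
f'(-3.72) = 269.84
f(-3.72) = -340.28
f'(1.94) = 81.45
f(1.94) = 55.51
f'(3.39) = 237.32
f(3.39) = 276.56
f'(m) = 19.8*m^2 + 1.96*m + 3.13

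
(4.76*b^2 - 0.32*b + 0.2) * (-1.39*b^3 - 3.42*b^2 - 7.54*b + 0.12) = -6.6164*b^5 - 15.8344*b^4 - 35.074*b^3 + 2.3*b^2 - 1.5464*b + 0.024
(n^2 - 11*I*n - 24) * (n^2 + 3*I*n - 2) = n^4 - 8*I*n^3 + 7*n^2 - 50*I*n + 48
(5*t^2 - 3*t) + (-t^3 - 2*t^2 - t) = -t^3 + 3*t^2 - 4*t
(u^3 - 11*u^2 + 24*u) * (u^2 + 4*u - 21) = u^5 - 7*u^4 - 41*u^3 + 327*u^2 - 504*u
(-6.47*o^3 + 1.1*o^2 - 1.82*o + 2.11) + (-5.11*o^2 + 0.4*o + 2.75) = -6.47*o^3 - 4.01*o^2 - 1.42*o + 4.86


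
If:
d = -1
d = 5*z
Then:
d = -1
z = -1/5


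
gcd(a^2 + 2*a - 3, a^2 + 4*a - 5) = a - 1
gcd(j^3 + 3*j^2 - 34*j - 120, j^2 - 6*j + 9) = 1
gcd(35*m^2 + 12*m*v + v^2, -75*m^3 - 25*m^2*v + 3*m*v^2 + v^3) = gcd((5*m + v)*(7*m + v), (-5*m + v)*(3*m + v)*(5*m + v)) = 5*m + v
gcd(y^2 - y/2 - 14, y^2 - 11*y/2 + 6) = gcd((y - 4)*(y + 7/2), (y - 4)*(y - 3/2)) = y - 4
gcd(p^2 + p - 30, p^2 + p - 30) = p^2 + p - 30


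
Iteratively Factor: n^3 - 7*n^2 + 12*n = (n - 3)*(n^2 - 4*n) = (n - 4)*(n - 3)*(n)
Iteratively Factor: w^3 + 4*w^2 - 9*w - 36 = (w + 3)*(w^2 + w - 12) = (w + 3)*(w + 4)*(w - 3)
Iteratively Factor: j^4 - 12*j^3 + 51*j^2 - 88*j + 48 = (j - 4)*(j^3 - 8*j^2 + 19*j - 12) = (j - 4)*(j - 3)*(j^2 - 5*j + 4) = (j - 4)*(j - 3)*(j - 1)*(j - 4)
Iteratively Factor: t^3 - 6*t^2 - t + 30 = (t - 3)*(t^2 - 3*t - 10) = (t - 3)*(t + 2)*(t - 5)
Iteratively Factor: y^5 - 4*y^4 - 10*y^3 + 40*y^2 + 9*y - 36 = (y + 3)*(y^4 - 7*y^3 + 11*y^2 + 7*y - 12) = (y - 1)*(y + 3)*(y^3 - 6*y^2 + 5*y + 12) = (y - 3)*(y - 1)*(y + 3)*(y^2 - 3*y - 4) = (y - 3)*(y - 1)*(y + 1)*(y + 3)*(y - 4)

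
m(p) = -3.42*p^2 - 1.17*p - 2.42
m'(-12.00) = 80.91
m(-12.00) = -480.86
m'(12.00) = -83.25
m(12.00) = -508.94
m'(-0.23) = 0.40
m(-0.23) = -2.33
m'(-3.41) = 22.15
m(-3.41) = -38.20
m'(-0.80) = 4.30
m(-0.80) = -3.67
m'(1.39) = -10.68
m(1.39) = -10.65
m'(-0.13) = -0.28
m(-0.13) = -2.33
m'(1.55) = -11.77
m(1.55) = -12.45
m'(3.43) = -24.63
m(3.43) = -46.67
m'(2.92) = -21.14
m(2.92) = -35.00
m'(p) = -6.84*p - 1.17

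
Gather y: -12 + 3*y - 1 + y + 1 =4*y - 12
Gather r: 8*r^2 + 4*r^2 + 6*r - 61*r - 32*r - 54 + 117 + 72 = 12*r^2 - 87*r + 135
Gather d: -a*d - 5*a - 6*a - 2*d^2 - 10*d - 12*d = -11*a - 2*d^2 + d*(-a - 22)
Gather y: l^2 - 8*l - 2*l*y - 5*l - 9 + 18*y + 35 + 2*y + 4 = l^2 - 13*l + y*(20 - 2*l) + 30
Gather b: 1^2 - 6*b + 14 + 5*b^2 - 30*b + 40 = 5*b^2 - 36*b + 55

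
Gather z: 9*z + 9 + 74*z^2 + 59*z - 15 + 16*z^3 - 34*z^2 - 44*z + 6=16*z^3 + 40*z^2 + 24*z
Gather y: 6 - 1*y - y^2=-y^2 - y + 6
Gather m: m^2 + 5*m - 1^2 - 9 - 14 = m^2 + 5*m - 24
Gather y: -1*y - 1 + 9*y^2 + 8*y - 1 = 9*y^2 + 7*y - 2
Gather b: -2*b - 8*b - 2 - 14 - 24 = -10*b - 40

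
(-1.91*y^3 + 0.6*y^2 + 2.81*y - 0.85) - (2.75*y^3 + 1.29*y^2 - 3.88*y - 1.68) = -4.66*y^3 - 0.69*y^2 + 6.69*y + 0.83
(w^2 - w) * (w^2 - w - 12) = w^4 - 2*w^3 - 11*w^2 + 12*w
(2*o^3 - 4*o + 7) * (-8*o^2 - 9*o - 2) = -16*o^5 - 18*o^4 + 28*o^3 - 20*o^2 - 55*o - 14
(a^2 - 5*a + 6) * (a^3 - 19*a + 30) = a^5 - 5*a^4 - 13*a^3 + 125*a^2 - 264*a + 180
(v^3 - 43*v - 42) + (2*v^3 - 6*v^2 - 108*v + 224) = 3*v^3 - 6*v^2 - 151*v + 182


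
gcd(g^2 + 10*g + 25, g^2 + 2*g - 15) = g + 5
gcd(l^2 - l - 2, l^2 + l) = l + 1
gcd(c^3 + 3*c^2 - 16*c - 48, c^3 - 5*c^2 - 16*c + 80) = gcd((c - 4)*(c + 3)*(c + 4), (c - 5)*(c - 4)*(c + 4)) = c^2 - 16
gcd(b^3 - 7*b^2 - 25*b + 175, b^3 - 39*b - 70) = b^2 - 2*b - 35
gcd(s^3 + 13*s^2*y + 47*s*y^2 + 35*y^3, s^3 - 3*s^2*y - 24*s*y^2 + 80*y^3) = s + 5*y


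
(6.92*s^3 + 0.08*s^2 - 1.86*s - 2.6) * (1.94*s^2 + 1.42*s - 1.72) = 13.4248*s^5 + 9.9816*s^4 - 15.3972*s^3 - 7.8228*s^2 - 0.492799999999999*s + 4.472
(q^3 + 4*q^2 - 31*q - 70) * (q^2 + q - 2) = q^5 + 5*q^4 - 29*q^3 - 109*q^2 - 8*q + 140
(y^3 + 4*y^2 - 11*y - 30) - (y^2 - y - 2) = y^3 + 3*y^2 - 10*y - 28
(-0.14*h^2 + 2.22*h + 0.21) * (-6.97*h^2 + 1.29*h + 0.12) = 0.9758*h^4 - 15.654*h^3 + 1.3833*h^2 + 0.5373*h + 0.0252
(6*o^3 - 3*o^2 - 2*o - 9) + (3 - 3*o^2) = 6*o^3 - 6*o^2 - 2*o - 6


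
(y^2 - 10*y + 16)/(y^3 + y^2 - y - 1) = (y^2 - 10*y + 16)/(y^3 + y^2 - y - 1)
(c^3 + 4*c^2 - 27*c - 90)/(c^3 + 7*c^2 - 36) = (c - 5)/(c - 2)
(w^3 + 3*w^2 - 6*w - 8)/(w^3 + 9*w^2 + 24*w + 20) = (w^3 + 3*w^2 - 6*w - 8)/(w^3 + 9*w^2 + 24*w + 20)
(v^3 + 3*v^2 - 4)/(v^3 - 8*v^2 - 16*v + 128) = (v^3 + 3*v^2 - 4)/(v^3 - 8*v^2 - 16*v + 128)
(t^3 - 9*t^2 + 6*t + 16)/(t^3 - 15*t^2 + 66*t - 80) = (t + 1)/(t - 5)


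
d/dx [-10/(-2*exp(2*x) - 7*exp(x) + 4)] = (-40*exp(x) - 70)*exp(x)/(2*exp(2*x) + 7*exp(x) - 4)^2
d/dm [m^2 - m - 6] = 2*m - 1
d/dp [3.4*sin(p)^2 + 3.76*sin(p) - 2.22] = (6.8*sin(p) + 3.76)*cos(p)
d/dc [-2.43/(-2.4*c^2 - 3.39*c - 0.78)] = (-11.664*c - 8.2377)/(2.4*c^2 + 3.39*c + 0.78)^2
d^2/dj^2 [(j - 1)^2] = 2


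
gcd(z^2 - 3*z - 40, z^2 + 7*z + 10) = z + 5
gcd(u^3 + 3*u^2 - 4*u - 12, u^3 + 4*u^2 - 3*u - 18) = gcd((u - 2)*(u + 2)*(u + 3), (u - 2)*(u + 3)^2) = u^2 + u - 6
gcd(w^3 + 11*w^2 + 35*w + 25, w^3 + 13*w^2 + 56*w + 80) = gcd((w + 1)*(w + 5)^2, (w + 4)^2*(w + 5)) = w + 5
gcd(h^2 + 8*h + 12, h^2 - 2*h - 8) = h + 2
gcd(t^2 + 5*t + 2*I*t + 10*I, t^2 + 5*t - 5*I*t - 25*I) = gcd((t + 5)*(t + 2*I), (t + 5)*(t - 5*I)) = t + 5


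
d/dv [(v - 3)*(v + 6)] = 2*v + 3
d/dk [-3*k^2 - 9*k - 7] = -6*k - 9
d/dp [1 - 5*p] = -5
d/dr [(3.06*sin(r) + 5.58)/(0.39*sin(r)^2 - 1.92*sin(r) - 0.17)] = (-1.1934*sin(r)^2 - 4.3524*sin(r) + 10.1934)*cos(r)/(0.1521*sin(r)^4 - 1.4976*sin(r)^3 + 3.5538*sin(r)^2 + 0.6528*sin(r) + 0.0289)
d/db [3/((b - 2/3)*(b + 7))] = 9*(-6*b - 19)/(9*b^4 + 114*b^3 + 277*b^2 - 532*b + 196)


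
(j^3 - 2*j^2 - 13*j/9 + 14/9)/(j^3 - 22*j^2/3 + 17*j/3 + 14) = (j - 2/3)/(j - 6)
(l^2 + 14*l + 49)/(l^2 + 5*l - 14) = (l + 7)/(l - 2)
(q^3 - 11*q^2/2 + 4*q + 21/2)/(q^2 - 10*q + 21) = (2*q^2 - 5*q - 7)/(2*(q - 7))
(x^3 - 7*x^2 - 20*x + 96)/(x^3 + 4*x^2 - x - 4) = (x^2 - 11*x + 24)/(x^2 - 1)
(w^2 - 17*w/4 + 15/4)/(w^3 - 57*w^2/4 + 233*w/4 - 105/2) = (w - 3)/(w^2 - 13*w + 42)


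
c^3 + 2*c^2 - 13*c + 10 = (c - 2)*(c - 1)*(c + 5)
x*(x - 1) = x^2 - x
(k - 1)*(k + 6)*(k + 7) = k^3 + 12*k^2 + 29*k - 42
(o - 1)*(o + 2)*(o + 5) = o^3 + 6*o^2 + 3*o - 10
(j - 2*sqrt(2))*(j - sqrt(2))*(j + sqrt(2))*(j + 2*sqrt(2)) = j^4 - 10*j^2 + 16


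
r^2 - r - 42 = (r - 7)*(r + 6)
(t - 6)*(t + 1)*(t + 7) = t^3 + 2*t^2 - 41*t - 42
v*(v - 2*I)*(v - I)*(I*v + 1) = I*v^4 + 4*v^3 - 5*I*v^2 - 2*v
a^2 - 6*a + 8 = (a - 4)*(a - 2)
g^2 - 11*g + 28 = (g - 7)*(g - 4)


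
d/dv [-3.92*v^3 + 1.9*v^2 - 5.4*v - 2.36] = -11.76*v^2 + 3.8*v - 5.4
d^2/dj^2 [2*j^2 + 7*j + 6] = 4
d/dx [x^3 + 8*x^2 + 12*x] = 3*x^2 + 16*x + 12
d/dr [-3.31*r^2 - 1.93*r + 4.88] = -6.62*r - 1.93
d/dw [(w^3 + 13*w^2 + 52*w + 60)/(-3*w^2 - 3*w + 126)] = (-w^4 - 2*w^3 + 165*w^2 + 1212*w + 2244)/(3*(w^4 + 2*w^3 - 83*w^2 - 84*w + 1764))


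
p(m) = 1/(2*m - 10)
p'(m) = -2/(2*m - 10)^2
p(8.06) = 0.16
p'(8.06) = -0.05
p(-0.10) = -0.10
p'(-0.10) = -0.02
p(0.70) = -0.12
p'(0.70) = -0.03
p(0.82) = -0.12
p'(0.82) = -0.03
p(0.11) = -0.10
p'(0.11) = -0.02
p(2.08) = -0.17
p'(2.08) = -0.06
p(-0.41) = -0.09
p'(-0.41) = -0.02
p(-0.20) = -0.10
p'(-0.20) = -0.02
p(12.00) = 0.07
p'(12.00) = -0.01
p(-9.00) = -0.04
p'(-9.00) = 0.00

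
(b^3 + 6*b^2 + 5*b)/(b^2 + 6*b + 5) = b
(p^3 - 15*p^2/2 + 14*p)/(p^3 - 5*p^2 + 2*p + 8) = p*(2*p - 7)/(2*(p^2 - p - 2))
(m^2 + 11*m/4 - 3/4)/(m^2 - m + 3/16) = 4*(m + 3)/(4*m - 3)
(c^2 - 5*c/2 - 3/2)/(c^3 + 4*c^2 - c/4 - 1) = 2*(c - 3)/(2*c^2 + 7*c - 4)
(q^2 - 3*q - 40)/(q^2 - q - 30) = (q - 8)/(q - 6)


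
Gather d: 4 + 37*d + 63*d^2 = 63*d^2 + 37*d + 4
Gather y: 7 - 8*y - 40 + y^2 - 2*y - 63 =y^2 - 10*y - 96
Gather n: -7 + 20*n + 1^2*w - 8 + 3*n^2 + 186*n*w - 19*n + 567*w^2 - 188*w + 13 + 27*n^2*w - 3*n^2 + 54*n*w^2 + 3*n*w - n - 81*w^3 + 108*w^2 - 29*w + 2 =27*n^2*w + n*(54*w^2 + 189*w) - 81*w^3 + 675*w^2 - 216*w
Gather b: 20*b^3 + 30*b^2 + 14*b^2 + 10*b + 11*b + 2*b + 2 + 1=20*b^3 + 44*b^2 + 23*b + 3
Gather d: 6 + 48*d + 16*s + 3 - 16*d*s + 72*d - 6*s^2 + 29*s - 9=d*(120 - 16*s) - 6*s^2 + 45*s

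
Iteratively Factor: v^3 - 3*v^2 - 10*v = (v + 2)*(v^2 - 5*v) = (v - 5)*(v + 2)*(v)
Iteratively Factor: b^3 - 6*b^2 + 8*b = (b - 2)*(b^2 - 4*b) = (b - 4)*(b - 2)*(b)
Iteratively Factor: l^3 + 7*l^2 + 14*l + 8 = (l + 4)*(l^2 + 3*l + 2) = (l + 1)*(l + 4)*(l + 2)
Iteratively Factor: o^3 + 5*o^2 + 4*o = (o)*(o^2 + 5*o + 4) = o*(o + 4)*(o + 1)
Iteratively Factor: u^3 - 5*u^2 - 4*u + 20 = (u - 5)*(u^2 - 4) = (u - 5)*(u + 2)*(u - 2)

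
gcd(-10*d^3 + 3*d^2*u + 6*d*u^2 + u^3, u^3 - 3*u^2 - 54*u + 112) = 1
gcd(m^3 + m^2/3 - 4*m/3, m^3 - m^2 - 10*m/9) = m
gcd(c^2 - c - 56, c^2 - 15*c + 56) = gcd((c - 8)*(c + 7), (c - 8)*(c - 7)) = c - 8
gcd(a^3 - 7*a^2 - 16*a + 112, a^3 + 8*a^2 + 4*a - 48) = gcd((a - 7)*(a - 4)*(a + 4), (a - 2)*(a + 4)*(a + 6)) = a + 4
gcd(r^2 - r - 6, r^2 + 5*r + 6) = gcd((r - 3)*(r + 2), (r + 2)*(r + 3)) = r + 2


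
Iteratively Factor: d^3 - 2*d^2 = (d)*(d^2 - 2*d) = d^2*(d - 2)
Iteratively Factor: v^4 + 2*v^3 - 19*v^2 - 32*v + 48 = (v + 4)*(v^3 - 2*v^2 - 11*v + 12) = (v - 4)*(v + 4)*(v^2 + 2*v - 3) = (v - 4)*(v - 1)*(v + 4)*(v + 3)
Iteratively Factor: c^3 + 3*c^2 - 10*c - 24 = (c + 4)*(c^2 - c - 6) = (c - 3)*(c + 4)*(c + 2)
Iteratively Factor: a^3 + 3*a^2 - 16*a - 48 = (a - 4)*(a^2 + 7*a + 12) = (a - 4)*(a + 4)*(a + 3)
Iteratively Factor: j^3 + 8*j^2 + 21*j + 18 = (j + 3)*(j^2 + 5*j + 6) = (j + 3)^2*(j + 2)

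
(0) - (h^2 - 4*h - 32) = -h^2 + 4*h + 32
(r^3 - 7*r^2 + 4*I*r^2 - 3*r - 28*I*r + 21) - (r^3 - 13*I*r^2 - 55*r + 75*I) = -7*r^2 + 17*I*r^2 + 52*r - 28*I*r + 21 - 75*I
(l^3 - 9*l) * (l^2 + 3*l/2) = l^5 + 3*l^4/2 - 9*l^3 - 27*l^2/2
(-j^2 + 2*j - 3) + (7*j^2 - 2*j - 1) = 6*j^2 - 4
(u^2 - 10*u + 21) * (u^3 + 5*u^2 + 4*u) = u^5 - 5*u^4 - 25*u^3 + 65*u^2 + 84*u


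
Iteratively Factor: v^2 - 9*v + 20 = (v - 5)*(v - 4)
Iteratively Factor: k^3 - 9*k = (k)*(k^2 - 9) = k*(k + 3)*(k - 3)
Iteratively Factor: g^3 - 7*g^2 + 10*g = (g - 2)*(g^2 - 5*g) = (g - 5)*(g - 2)*(g)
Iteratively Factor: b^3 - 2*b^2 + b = (b - 1)*(b^2 - b) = b*(b - 1)*(b - 1)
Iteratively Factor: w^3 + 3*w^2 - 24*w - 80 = (w + 4)*(w^2 - w - 20) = (w - 5)*(w + 4)*(w + 4)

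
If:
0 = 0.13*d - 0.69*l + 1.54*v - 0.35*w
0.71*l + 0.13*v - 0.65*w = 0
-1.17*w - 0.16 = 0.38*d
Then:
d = -3.07894736842105*w - 0.421052631578947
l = 0.763642793908955*w - 0.00601452918069834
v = 0.829335510189556*w + 0.0328485824484294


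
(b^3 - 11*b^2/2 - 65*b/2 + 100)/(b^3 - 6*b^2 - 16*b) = (2*b^2 + 5*b - 25)/(2*b*(b + 2))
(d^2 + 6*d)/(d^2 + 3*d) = (d + 6)/(d + 3)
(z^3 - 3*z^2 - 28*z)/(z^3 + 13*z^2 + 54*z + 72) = z*(z - 7)/(z^2 + 9*z + 18)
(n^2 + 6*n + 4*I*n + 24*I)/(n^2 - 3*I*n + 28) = (n + 6)/(n - 7*I)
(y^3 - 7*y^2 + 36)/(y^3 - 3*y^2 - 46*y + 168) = (y^2 - y - 6)/(y^2 + 3*y - 28)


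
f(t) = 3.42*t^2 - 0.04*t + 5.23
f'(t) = 6.84*t - 0.04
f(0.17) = 5.32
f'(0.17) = 1.12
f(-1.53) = 13.30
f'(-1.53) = -10.51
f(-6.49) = 149.54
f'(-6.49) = -44.43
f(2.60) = 28.25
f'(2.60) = 17.74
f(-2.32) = 23.73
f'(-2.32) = -15.91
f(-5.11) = 94.74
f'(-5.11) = -34.99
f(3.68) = 51.40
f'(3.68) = 25.13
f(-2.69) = 30.09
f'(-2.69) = -18.44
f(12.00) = 497.23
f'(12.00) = 82.04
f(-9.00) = 282.61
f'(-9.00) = -61.60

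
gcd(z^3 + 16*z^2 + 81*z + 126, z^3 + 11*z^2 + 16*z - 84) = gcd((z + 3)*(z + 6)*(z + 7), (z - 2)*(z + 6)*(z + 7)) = z^2 + 13*z + 42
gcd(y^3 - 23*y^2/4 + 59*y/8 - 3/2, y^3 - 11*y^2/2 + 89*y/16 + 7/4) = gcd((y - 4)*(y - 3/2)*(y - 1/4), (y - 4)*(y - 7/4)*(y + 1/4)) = y - 4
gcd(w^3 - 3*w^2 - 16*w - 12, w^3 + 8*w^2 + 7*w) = w + 1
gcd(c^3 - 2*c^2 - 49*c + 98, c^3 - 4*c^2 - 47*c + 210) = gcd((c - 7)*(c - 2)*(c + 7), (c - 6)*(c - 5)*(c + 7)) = c + 7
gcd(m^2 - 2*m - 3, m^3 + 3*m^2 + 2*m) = m + 1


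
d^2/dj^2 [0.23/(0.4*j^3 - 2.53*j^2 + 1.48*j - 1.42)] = ((1.1638 - 0.552*j)*(0.4*j^3 - 2.53*j^2 + 1.48*j - 1.42) + 0.23*(1.2*j^2 - 5.06*j + 1.48)*(2.4*j^2 - 10.12*j + 2.96))/(0.4*j^3 - 2.53*j^2 + 1.48*j - 1.42)^3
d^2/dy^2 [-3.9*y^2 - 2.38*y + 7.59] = -7.80000000000000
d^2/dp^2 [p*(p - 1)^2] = 6*p - 4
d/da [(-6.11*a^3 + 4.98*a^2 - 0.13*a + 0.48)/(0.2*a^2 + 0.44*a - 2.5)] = (-1.222*a^4 - 5.3768*a^3 + 48.0422*a^2 - 25.092*a + 0.1138)/(0.04*a^4 + 0.176*a^3 - 0.8064*a^2 - 2.2*a + 6.25)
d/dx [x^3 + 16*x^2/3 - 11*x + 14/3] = 3*x^2 + 32*x/3 - 11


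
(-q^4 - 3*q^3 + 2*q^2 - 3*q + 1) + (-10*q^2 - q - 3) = -q^4 - 3*q^3 - 8*q^2 - 4*q - 2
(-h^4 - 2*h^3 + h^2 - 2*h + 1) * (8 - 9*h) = 9*h^5 + 10*h^4 - 25*h^3 + 26*h^2 - 25*h + 8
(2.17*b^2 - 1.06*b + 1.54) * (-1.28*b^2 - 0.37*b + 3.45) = -2.7776*b^4 + 0.5539*b^3 + 5.9075*b^2 - 4.2268*b + 5.313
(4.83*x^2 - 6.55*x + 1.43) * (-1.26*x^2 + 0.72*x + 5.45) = -6.0858*x^4 + 11.7306*x^3 + 19.8057*x^2 - 34.6679*x + 7.7935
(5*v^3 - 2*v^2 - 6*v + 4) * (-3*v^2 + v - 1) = -15*v^5 + 11*v^4 + 11*v^3 - 16*v^2 + 10*v - 4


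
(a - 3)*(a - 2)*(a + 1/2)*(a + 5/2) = a^4 - 2*a^3 - 31*a^2/4 + 47*a/4 + 15/2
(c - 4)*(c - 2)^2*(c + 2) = c^4 - 6*c^3 + 4*c^2 + 24*c - 32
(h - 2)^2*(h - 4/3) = h^3 - 16*h^2/3 + 28*h/3 - 16/3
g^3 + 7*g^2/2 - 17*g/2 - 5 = (g - 2)*(g + 1/2)*(g + 5)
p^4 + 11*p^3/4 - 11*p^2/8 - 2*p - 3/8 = (p - 1)*(p + 1/4)*(p + 1/2)*(p + 3)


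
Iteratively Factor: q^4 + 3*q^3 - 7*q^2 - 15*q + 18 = (q - 1)*(q^3 + 4*q^2 - 3*q - 18) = (q - 2)*(q - 1)*(q^2 + 6*q + 9) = (q - 2)*(q - 1)*(q + 3)*(q + 3)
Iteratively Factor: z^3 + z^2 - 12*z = (z)*(z^2 + z - 12) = z*(z - 3)*(z + 4)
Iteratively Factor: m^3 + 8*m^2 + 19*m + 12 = (m + 1)*(m^2 + 7*m + 12) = (m + 1)*(m + 4)*(m + 3)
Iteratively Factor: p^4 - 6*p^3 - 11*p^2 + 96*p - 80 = (p - 4)*(p^3 - 2*p^2 - 19*p + 20) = (p - 4)*(p + 4)*(p^2 - 6*p + 5) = (p - 5)*(p - 4)*(p + 4)*(p - 1)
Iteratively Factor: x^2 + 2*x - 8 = (x + 4)*(x - 2)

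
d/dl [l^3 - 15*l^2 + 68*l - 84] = 3*l^2 - 30*l + 68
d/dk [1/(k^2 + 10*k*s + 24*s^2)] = 2*(-k - 5*s)/(k^2 + 10*k*s + 24*s^2)^2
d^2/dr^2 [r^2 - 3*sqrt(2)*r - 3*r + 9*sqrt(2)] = 2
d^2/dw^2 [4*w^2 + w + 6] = 8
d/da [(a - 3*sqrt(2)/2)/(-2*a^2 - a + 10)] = (-2*a^2 - a + (2*a - 3*sqrt(2))*(4*a + 1)/2 + 10)/(2*a^2 + a - 10)^2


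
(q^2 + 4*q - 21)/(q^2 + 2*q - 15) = (q + 7)/(q + 5)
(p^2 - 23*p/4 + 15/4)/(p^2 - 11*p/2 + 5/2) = (4*p - 3)/(2*(2*p - 1))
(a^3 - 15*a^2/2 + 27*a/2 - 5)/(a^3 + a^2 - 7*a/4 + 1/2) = 2*(a^2 - 7*a + 10)/(2*a^2 + 3*a - 2)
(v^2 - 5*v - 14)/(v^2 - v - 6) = (v - 7)/(v - 3)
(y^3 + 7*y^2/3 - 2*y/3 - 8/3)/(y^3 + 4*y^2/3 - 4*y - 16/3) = (y - 1)/(y - 2)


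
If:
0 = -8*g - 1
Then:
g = -1/8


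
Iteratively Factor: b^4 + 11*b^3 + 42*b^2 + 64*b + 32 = (b + 4)*(b^3 + 7*b^2 + 14*b + 8) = (b + 4)^2*(b^2 + 3*b + 2) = (b + 1)*(b + 4)^2*(b + 2)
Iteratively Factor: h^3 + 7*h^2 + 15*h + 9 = (h + 3)*(h^2 + 4*h + 3) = (h + 1)*(h + 3)*(h + 3)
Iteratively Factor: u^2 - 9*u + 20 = (u - 5)*(u - 4)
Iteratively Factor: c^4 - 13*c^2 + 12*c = (c - 1)*(c^3 + c^2 - 12*c) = c*(c - 1)*(c^2 + c - 12) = c*(c - 1)*(c + 4)*(c - 3)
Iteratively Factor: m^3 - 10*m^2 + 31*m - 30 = (m - 3)*(m^2 - 7*m + 10) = (m - 5)*(m - 3)*(m - 2)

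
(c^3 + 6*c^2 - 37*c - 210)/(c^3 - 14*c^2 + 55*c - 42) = (c^2 + 12*c + 35)/(c^2 - 8*c + 7)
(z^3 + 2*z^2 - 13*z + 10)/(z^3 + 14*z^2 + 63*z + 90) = (z^2 - 3*z + 2)/(z^2 + 9*z + 18)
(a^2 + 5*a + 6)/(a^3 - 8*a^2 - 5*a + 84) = (a + 2)/(a^2 - 11*a + 28)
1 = 1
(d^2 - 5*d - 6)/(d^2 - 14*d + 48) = (d + 1)/(d - 8)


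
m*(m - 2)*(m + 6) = m^3 + 4*m^2 - 12*m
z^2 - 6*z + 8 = (z - 4)*(z - 2)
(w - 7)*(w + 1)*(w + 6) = w^3 - 43*w - 42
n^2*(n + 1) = n^3 + n^2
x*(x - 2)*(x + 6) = x^3 + 4*x^2 - 12*x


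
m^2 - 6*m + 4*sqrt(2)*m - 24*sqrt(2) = (m - 6)*(m + 4*sqrt(2))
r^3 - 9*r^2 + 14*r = r*(r - 7)*(r - 2)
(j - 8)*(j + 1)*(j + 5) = j^3 - 2*j^2 - 43*j - 40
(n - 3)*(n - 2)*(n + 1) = n^3 - 4*n^2 + n + 6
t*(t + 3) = t^2 + 3*t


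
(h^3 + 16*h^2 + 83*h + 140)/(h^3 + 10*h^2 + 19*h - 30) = (h^2 + 11*h + 28)/(h^2 + 5*h - 6)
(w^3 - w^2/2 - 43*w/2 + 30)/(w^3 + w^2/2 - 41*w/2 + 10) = (2*w - 3)/(2*w - 1)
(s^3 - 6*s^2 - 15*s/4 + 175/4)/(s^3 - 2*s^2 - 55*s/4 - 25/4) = (2*s - 7)/(2*s + 1)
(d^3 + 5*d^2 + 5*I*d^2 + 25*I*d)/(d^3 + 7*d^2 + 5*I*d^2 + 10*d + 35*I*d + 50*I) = d/(d + 2)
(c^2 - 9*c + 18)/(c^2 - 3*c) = (c - 6)/c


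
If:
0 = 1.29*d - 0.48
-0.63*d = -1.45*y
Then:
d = 0.37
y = 0.16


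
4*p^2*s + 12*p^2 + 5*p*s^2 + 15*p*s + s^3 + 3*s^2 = (p + s)*(4*p + s)*(s + 3)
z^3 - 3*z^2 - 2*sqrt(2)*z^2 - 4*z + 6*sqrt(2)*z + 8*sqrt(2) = (z - 4)*(z + 1)*(z - 2*sqrt(2))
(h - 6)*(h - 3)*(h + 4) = h^3 - 5*h^2 - 18*h + 72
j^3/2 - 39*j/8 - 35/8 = (j/2 + 1/2)*(j - 7/2)*(j + 5/2)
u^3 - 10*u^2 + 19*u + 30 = (u - 6)*(u - 5)*(u + 1)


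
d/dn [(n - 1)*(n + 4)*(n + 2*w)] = 3*n^2 + 4*n*w + 6*n + 6*w - 4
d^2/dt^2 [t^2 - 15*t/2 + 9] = 2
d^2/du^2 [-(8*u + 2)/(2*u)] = -2/u^3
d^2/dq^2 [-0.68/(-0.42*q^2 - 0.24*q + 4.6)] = (-0.239904*q^2 - 0.137088*q + 0.68*(0.84*q + 0.24)*(1.68*q + 0.48) + 2.62752)/(0.42*q^2 + 0.24*q - 4.6)^3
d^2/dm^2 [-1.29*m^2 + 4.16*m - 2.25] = -2.58000000000000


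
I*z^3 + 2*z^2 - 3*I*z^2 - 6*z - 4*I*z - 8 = (z - 4)*(z - 2*I)*(I*z + I)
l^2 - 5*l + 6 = (l - 3)*(l - 2)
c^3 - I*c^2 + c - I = (c - I)^2*(c + I)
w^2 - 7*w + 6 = (w - 6)*(w - 1)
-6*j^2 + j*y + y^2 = (-2*j + y)*(3*j + y)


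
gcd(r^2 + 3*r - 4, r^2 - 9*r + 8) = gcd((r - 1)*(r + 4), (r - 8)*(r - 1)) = r - 1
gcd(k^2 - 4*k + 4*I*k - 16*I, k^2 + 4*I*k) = k + 4*I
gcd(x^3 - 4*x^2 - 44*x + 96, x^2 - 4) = x - 2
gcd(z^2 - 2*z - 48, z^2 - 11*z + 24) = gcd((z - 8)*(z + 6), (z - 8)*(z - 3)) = z - 8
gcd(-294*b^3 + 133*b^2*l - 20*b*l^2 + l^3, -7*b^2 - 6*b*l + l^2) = 7*b - l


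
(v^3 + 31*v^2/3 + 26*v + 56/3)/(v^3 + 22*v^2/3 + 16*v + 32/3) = (v + 7)/(v + 4)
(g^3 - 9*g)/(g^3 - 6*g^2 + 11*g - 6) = g*(g + 3)/(g^2 - 3*g + 2)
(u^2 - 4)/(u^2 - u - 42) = (4 - u^2)/(-u^2 + u + 42)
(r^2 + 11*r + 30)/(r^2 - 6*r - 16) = (r^2 + 11*r + 30)/(r^2 - 6*r - 16)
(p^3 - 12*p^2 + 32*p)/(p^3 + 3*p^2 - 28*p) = (p - 8)/(p + 7)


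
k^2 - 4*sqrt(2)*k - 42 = (k - 7*sqrt(2))*(k + 3*sqrt(2))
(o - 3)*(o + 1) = o^2 - 2*o - 3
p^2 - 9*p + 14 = (p - 7)*(p - 2)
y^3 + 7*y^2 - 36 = (y - 2)*(y + 3)*(y + 6)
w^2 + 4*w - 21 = (w - 3)*(w + 7)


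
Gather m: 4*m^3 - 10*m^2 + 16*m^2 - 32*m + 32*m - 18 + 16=4*m^3 + 6*m^2 - 2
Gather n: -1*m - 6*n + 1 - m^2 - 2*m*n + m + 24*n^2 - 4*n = -m^2 + 24*n^2 + n*(-2*m - 10) + 1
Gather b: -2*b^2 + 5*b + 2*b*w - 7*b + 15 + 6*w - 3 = -2*b^2 + b*(2*w - 2) + 6*w + 12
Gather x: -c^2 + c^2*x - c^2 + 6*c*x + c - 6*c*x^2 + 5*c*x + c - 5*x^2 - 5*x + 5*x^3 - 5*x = -2*c^2 + 2*c + 5*x^3 + x^2*(-6*c - 5) + x*(c^2 + 11*c - 10)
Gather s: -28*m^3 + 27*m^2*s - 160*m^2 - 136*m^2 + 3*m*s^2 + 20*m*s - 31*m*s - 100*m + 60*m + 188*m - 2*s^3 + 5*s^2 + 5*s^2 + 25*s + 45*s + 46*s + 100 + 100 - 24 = -28*m^3 - 296*m^2 + 148*m - 2*s^3 + s^2*(3*m + 10) + s*(27*m^2 - 11*m + 116) + 176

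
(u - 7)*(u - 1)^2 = u^3 - 9*u^2 + 15*u - 7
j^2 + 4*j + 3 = (j + 1)*(j + 3)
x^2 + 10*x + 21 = (x + 3)*(x + 7)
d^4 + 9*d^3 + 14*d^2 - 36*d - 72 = (d - 2)*(d + 2)*(d + 3)*(d + 6)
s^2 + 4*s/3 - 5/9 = (s - 1/3)*(s + 5/3)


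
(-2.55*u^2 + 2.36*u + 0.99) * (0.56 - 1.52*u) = 3.876*u^3 - 5.0152*u^2 - 0.1832*u + 0.5544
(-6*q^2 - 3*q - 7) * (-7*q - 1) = 42*q^3 + 27*q^2 + 52*q + 7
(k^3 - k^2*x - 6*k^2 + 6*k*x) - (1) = k^3 - k^2*x - 6*k^2 + 6*k*x - 1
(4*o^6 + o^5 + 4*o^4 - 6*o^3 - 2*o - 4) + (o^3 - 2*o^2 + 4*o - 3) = 4*o^6 + o^5 + 4*o^4 - 5*o^3 - 2*o^2 + 2*o - 7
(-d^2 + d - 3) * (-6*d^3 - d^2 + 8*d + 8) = 6*d^5 - 5*d^4 + 9*d^3 + 3*d^2 - 16*d - 24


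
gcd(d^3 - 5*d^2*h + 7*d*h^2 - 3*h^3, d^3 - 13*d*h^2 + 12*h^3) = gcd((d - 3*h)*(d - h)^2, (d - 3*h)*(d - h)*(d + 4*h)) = d^2 - 4*d*h + 3*h^2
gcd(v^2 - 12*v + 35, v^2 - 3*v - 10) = v - 5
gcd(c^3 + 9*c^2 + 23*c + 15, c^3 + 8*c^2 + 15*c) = c^2 + 8*c + 15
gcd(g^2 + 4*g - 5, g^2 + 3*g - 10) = g + 5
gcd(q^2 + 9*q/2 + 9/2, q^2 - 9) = q + 3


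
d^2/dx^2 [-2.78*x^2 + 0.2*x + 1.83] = -5.56000000000000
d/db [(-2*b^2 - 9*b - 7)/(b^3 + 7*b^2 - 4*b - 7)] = (2*b^4 + 18*b^3 + 92*b^2 + 126*b + 35)/(b^6 + 14*b^5 + 41*b^4 - 70*b^3 - 82*b^2 + 56*b + 49)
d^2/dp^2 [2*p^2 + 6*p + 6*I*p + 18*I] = 4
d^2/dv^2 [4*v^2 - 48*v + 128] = 8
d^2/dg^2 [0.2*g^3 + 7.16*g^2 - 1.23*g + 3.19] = 1.2*g + 14.32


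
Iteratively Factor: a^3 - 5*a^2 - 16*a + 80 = (a + 4)*(a^2 - 9*a + 20) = (a - 4)*(a + 4)*(a - 5)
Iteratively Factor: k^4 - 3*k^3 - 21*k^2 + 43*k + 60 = (k - 5)*(k^3 + 2*k^2 - 11*k - 12) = (k - 5)*(k + 4)*(k^2 - 2*k - 3) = (k - 5)*(k + 1)*(k + 4)*(k - 3)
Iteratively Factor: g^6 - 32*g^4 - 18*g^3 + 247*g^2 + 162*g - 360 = (g - 1)*(g^5 + g^4 - 31*g^3 - 49*g^2 + 198*g + 360) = (g - 1)*(g + 3)*(g^4 - 2*g^3 - 25*g^2 + 26*g + 120) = (g - 1)*(g + 2)*(g + 3)*(g^3 - 4*g^2 - 17*g + 60) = (g - 1)*(g + 2)*(g + 3)*(g + 4)*(g^2 - 8*g + 15) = (g - 5)*(g - 1)*(g + 2)*(g + 3)*(g + 4)*(g - 3)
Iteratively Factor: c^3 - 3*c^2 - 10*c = (c - 5)*(c^2 + 2*c) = (c - 5)*(c + 2)*(c)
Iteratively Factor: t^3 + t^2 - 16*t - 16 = (t - 4)*(t^2 + 5*t + 4) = (t - 4)*(t + 4)*(t + 1)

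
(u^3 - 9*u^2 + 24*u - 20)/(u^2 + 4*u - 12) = (u^2 - 7*u + 10)/(u + 6)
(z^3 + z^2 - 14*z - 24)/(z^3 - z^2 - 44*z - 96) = (z^2 - 2*z - 8)/(z^2 - 4*z - 32)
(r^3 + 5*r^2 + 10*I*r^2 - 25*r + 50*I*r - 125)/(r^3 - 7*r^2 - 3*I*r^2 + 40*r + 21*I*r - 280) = (r^2 + 5*r*(1 + I) + 25*I)/(r^2 - r*(7 + 8*I) + 56*I)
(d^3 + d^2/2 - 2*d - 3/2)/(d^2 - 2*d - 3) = (2*d^2 - d - 3)/(2*(d - 3))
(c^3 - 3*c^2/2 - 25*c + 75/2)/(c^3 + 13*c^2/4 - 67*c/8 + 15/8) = 4*(c - 5)/(4*c - 1)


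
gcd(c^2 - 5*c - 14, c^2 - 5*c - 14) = c^2 - 5*c - 14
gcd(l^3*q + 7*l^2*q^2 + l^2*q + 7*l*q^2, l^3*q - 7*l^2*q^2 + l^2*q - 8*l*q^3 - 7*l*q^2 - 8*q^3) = l*q + q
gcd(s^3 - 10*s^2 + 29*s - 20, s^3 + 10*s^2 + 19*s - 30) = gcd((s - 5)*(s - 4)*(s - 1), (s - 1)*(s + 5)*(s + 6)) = s - 1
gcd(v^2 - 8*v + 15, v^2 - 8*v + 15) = v^2 - 8*v + 15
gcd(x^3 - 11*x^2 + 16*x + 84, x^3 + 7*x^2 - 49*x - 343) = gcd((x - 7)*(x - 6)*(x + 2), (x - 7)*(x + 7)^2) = x - 7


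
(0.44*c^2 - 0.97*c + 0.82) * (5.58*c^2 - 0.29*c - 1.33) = 2.4552*c^4 - 5.5402*c^3 + 4.2717*c^2 + 1.0523*c - 1.0906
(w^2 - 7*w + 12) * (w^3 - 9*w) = w^5 - 7*w^4 + 3*w^3 + 63*w^2 - 108*w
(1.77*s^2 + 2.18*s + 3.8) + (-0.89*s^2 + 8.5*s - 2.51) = 0.88*s^2 + 10.68*s + 1.29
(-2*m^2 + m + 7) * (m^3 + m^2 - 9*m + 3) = -2*m^5 - m^4 + 26*m^3 - 8*m^2 - 60*m + 21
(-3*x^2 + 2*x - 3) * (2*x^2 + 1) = -6*x^4 + 4*x^3 - 9*x^2 + 2*x - 3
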